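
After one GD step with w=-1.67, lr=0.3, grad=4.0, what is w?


w_new = w - α·∇
= -1.67 - 0.3·4.0
= -1.67 - 1.2
= -2.87

-2.87


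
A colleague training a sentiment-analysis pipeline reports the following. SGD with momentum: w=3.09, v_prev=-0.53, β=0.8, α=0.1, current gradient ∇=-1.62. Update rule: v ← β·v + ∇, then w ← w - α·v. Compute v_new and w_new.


v_new = 0.8·-0.53 - 1.62 = -0.424 - 1.62 = -2.044
w_new = 3.09 - 0.1·-2.044 = 3.09 + 0.2044 = 3.2944

v_new=-2.044, w_new=3.2944


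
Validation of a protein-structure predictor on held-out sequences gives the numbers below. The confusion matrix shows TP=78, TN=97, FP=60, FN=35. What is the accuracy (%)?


Accuracy = (TP+TN)/(TP+TN+FP+FN)
= (78+97)/(270)
= 175/270 = 64.81%

64.81%


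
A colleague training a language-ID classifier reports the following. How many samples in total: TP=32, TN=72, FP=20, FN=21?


Total = TP + TN + FP + FN
= 32 + 72 + 20 + 21
= 145
(Predicted positive: 52, predicted negative: 93)

145


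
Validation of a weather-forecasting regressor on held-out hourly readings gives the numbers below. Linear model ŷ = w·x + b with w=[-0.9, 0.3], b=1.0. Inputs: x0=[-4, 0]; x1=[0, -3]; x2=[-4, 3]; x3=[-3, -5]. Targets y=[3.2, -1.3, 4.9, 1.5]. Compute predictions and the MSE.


ŷ0 = (-0.9)·(-4) + (0.3)·(0) + 1.0 = 4.6
ŷ1 = (-0.9)·(0) + (0.3)·(-3) + 1.0 = 0.1
ŷ2 = (-0.9)·(-4) + (0.3)·(3) + 1.0 = 5.5
ŷ3 = (-0.9)·(-3) + (0.3)·(-5) + 1.0 = 2.2
errors² = [1.96, 1.96, 0.36, 0.49]
MSE = 4.7700/4 = 1.1925

1.1925


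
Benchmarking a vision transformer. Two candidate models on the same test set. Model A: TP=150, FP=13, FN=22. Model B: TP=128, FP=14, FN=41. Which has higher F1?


Model A: P=150/163=0.9202, R=150/172=0.8721, F1=2PR/(P+R)=2TP/(2TP+FP+FN)=300/335=0.8955
Model B: P=128/142=0.9014, R=128/169=0.7574, F1=2PR/(P+R)=2TP/(2TP+FP+FN)=256/311=0.8232
0.8955 > 0.8232 → Model A

Model A


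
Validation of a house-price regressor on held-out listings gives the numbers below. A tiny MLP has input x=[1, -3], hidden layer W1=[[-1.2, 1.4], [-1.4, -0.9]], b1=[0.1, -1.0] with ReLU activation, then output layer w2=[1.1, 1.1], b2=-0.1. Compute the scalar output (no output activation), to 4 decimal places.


z1[0] = (-1.2)·(1) + (1.4)·(-3) + 0.1 = -5.3
z1[1] = (-1.4)·(1) + (-0.9)·(-3) - 1.0 = 0.3
h = ReLU(z1) = [0.0, 0.3]
output = (1.1)·(0.0) + (1.1)·(0.3) - 0.1 = 0.23

0.23


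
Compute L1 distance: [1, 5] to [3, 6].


d = |1-3| + |5-6|
  = 2 + 1
  = 3

3


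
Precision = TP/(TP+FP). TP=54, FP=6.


Precision = TP/(TP+FP)
= 54/(54+6)
= 54/60 = 90.0%

90.0%


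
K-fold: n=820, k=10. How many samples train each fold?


Fold size = 820/10 = 82
Training per fold = 820 - 82 = 738

738


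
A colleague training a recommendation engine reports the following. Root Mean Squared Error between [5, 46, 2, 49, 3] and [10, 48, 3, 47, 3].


MSE = 34/5 = 6.8
RMSE = √(34/5) = 2.6077

2.6077


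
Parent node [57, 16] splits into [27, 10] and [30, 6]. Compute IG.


Parent = [57, 16], H_parent = 0.7587
H_left = 0.8419 (n=37), H_right = 0.65 (n=36)
H_children = (37/73)·0.8419 + (36/73)·0.65 = 0.7473
IG = 0.7587 - 0.7473 = 0.0114

0.0114


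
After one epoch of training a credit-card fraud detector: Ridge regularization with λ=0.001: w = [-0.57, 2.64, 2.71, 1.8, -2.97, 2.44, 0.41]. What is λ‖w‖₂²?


‖w‖₂² = (-0.57)² + (2.64)² + (2.71)² + (1.8)² + (-2.97)² + (2.44)² + (0.41)²
     = 0.3249 + 6.9696 + 7.3441 + 3.24 + 8.8209 + 5.9536 + 0.1681
     = 32.8212
λ·‖w‖₂² = 0.001·32.8212 = 0.032821

0.032821


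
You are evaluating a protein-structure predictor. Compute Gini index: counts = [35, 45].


Probabilities: [35/80, 45/80] ≈ [0.4375, 0.5625]
Σpᵢ² = (1225 + 2025)/80² = 3250/6400
Gini = 1 - Σpᵢ² = 1 - 3250/6400 = 0.4922

0.4922


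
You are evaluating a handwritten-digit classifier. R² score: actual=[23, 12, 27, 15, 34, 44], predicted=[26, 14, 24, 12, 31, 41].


ȳ = 25.8333
SS_res = Σ(y-ŷ)² = 49
SS_tot = Σ(y-ȳ)² = 714.83
R² = 1 - SS_res/SS_tot = 1 - 0.0685 = 0.9315

0.9315


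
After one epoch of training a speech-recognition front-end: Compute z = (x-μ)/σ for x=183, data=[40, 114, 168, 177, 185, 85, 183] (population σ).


μ = 136, σ = 52.9366
z = (183 - 136)/52.9366 = 0.8879

0.8879


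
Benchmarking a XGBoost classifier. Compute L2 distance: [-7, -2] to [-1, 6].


d = √((-7+ 1)² + (-2-6)²)
  = √(36 + 64)
  = √100 = 10.0

10.0


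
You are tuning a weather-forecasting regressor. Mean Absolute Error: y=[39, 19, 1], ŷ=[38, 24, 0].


Absolute errors: |39-38|=1, |19-24|=5, |1-0|=1
Sum = 7
MAE = 7/3 = 7/3

7/3


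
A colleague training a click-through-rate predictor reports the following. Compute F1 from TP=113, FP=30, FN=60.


Precision = 113/143 = 0.7902
Recall = 113/173 = 0.6532
F1 = 2·P·R/(P+R) = 2·TP/(2·TP+FP+FN) = 226/(226+30+60) = 226/316 = 0.7152

0.7152


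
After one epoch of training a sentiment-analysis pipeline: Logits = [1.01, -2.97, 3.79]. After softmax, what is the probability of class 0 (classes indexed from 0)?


Exponentials: e^1.01=2.7456, e^-2.97=0.0513, e^3.79=44.2564
Sum = 47.0533
Softmax = [0.0584, 0.0011, 0.9406]
p[0] = 2.7456/47.0533 = 0.0584

0.0584


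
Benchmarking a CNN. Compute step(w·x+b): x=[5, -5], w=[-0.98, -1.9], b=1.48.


z = (5)·(-0.98) + (-5)·(-1.9) + 1.48
  = 6.08
step(z) = 1 (z≥0)

1


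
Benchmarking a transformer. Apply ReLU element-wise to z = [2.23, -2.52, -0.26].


ReLU(2.23) = max(0, 2.23) = 2.23
ReLU(-2.52) = max(0, -2.52) = 0.0
ReLU(-0.26) = max(0, -0.26) = 0.0
result = [2.23, 0.0, 0.0]

[2.23, 0.0, 0.0]


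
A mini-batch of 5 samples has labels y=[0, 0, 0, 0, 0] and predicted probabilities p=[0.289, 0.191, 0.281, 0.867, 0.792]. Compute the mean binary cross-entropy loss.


L[0] = -ln(1-0.289) = -ln(0.711) = 0.3411
L[1] = -ln(1-0.191) = -ln(0.809) = 0.212
L[2] = -ln(1-0.281) = -ln(0.719) = 0.3299
L[3] = -ln(1-0.867) = -ln(0.133) = 2.0174
L[4] = -ln(1-0.792) = -ln(0.208) = 1.5702
mean = (0.3411 + 0.212 + 0.3299 + 2.0174 + 1.5702)/5 = 0.8941

0.8941


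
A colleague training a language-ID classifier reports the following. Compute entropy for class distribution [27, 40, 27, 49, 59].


Probabilities: [27/202, 40/202, 27/202, 49/202, 59/202] ≈ [0.1337, 0.198, 0.1337, 0.2426, 0.2921]
H = -((27/202)·log₂(27/202) + (40/202)·log₂(40/202) + (27/202)·log₂(27/202) + (49/202)·log₂(49/202) + (59/202)·log₂(59/202))
  = 2.2531 bits

2.2531 bits


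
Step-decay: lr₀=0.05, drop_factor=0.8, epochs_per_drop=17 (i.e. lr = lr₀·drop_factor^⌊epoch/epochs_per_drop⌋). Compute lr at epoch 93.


n_drops = ⌊93/17⌋ = 5
lr = 0.05·0.8^5 = 0.05·0.32768 = 0.016384

0.016384


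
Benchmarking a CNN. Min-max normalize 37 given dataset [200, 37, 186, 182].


min=37, max=200
(37-37)/(200-37) = 0/163 = 0.0

0.0


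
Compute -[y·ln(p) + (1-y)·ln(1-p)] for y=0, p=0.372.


BCE = -[y·ln(p) + (1-y)·ln(1-p)]
= -0 - 1·ln(1-0.372)
= -ln(0.628) = 0.4652

0.4652


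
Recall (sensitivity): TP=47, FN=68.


Recall = TP/(TP+FN)
= 47/(47+68)
= 47/115 = 40.87%

40.87%


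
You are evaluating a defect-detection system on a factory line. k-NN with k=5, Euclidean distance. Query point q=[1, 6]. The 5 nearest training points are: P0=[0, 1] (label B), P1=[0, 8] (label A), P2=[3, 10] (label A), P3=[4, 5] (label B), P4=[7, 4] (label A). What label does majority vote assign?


d(q,P0) = 5.099  (label B)
d(q,P1) = 2.2361  (label A)
d(q,P2) = 4.4721  (label A)
d(q,P3) = 3.1623  (label B)
d(q,P4) = 6.3246  (label A)
Votes: A=3, B=2
Majority → A

A


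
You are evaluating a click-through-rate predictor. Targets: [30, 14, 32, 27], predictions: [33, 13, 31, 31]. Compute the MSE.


Squared errors: (30-33)²=9, (14-13)²=1, (32-31)²=1, (27-31)²=16
Sum = 27
MSE = 27/4 = 27/4

27/4


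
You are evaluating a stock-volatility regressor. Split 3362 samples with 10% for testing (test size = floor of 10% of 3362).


Test = ⌊3362·10/100⌋ = 336
Train = 3362 - 336 = 3026

Train: 3026, Test: 336


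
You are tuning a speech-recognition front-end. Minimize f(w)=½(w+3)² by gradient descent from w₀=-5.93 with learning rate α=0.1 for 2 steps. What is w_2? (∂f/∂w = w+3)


step 1: grad = -5.93+3 = -2.93; w = -5.93 - 0.1·(-2.93) = -5.637
step 2: grad = -5.637+3 = -2.637; w = -5.637 - 0.1·(-2.637) = -5.3733

-5.3733


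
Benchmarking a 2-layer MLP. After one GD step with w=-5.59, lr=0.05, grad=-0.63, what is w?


w_new = w - α·∇
= -5.59 - 0.05·-0.63
= -5.59 + 0.0315
= -5.5585

-5.5585


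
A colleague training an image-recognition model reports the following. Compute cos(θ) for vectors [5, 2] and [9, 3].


A·B = 5·9 + 2·3 = 51
‖A‖ = √29 = 5.3852, ‖B‖ = √90 = 9.4868
cos = 51/(√29·√90) = 51/√2610 = 0.9983

0.9983


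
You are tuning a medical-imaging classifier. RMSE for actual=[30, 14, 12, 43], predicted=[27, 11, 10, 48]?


MSE = 47/4 = 11.75
RMSE = √(47/4) = 3.4278

3.4278


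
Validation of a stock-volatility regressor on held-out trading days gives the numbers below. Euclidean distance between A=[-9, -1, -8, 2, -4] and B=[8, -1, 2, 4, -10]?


d = √((-9-8)² + (-1+ 1)² + (-8-2)² + (2-4)² + (-4+ 10)²)
  = √(289 + 0 + 100 + 4 + 36)
  = √429 = 20.7123

20.7123


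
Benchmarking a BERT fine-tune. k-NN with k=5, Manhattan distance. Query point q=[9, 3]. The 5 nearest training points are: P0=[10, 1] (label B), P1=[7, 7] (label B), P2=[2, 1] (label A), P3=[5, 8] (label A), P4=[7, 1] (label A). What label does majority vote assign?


d(q,P0) = 3  (label B)
d(q,P1) = 6  (label B)
d(q,P2) = 9  (label A)
d(q,P3) = 9  (label A)
d(q,P4) = 4  (label A)
Votes: A=3, B=2
Majority → A

A


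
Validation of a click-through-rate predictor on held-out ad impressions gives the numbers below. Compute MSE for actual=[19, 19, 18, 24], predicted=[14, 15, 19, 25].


Squared errors: (19-14)²=25, (19-15)²=16, (18-19)²=1, (24-25)²=1
Sum = 43
MSE = 43/4 = 43/4

43/4


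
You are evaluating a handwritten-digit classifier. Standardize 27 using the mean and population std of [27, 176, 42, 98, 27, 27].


μ = 66.1667, σ = 55.1707
z = (27 - 66.1667)/55.1707 = -0.7099

-0.7099


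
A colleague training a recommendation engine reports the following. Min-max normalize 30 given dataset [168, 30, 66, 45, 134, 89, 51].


min=30, max=168
(30-30)/(168-30) = 0/138 = 0.0

0.0


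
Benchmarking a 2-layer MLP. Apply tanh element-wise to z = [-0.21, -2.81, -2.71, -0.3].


tanh(-0.21) = -0.207
tanh(-2.81) = -0.9928
tanh(-2.71) = -0.9912
tanh(-0.3) = -0.2913
result = [-0.207, -0.9928, -0.9912, -0.2913]

[-0.207, -0.9928, -0.9912, -0.2913]


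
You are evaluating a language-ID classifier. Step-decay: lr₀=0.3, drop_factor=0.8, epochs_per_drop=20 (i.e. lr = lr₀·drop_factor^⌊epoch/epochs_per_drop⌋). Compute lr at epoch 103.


n_drops = ⌊103/20⌋ = 5
lr = 0.3·0.8^5 = 0.3·0.32768 = 0.098304

0.098304


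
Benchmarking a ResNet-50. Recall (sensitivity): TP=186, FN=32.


Recall = TP/(TP+FN)
= 186/(186+32)
= 186/218 = 85.32%

85.32%


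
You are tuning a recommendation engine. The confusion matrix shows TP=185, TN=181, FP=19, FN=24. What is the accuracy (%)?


Accuracy = (TP+TN)/(TP+TN+FP+FN)
= (185+181)/(409)
= 366/409 = 89.49%

89.49%


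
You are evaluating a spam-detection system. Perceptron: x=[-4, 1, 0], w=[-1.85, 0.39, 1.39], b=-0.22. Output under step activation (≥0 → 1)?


z = (-4)·(-1.85) + (1)·(0.39) + (0)·(1.39) - 0.22
  = 7.57
step(z) = 1 (z≥0)

1


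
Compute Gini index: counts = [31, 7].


Probabilities: [31/38, 7/38] ≈ [0.8158, 0.1842]
Σpᵢ² = (961 + 49)/38² = 1010/1444
Gini = 1 - Σpᵢ² = 1 - 1010/1444 = 0.3006

0.3006


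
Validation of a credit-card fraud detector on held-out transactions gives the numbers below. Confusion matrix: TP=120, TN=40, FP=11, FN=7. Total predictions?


Total = TP + TN + FP + FN
= 120 + 40 + 11 + 7
= 178
(Predicted positive: 131, predicted negative: 47)

178


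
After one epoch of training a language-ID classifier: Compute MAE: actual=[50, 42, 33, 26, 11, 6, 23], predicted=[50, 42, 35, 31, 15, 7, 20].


Absolute errors: |50-50|=0, |42-42|=0, |33-35|=2, |26-31|=5, |11-15|=4, |6-7|=1, |23-20|=3
Sum = 15
MAE = 15/7 = 15/7

15/7


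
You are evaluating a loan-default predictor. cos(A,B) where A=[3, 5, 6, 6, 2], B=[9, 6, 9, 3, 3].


A·B = 3·9 + 5·6 + 6·9 + 6·3 + 2·3 = 135
‖A‖ = √110 = 10.4881, ‖B‖ = √216 = 14.6969
cos = 135/(√110·√216) = 135/√23760 = 0.8758

0.8758


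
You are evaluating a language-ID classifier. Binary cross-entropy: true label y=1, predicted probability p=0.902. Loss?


BCE = -[y·ln(p) + (1-y)·ln(1-p)]
= -1·ln(0.902) - 0
= -ln(0.902) = 0.1031

0.1031


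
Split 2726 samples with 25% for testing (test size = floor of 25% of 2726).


Test = ⌊2726·25/100⌋ = 681
Train = 2726 - 681 = 2045

Train: 2045, Test: 681


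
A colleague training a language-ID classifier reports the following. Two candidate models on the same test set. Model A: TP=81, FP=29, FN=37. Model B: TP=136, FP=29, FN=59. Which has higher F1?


Model A: P=81/110=0.7364, R=81/118=0.6864, F1=2PR/(P+R)=2TP/(2TP+FP+FN)=162/228=0.7105
Model B: P=136/165=0.8242, R=136/195=0.6974, F1=2PR/(P+R)=2TP/(2TP+FP+FN)=272/360=0.7556
0.7105 < 0.7556 → Model B

Model B


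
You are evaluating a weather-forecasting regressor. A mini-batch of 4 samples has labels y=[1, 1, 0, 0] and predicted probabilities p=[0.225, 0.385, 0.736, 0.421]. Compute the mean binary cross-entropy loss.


L[0] = -ln(0.225) = 1.4917
L[1] = -ln(0.385) = 0.9545
L[2] = -ln(1-0.736) = -ln(0.264) = 1.3318
L[3] = -ln(1-0.421) = -ln(0.579) = 0.5465
mean = (1.4917 + 0.9545 + 1.3318 + 0.5465)/4 = 1.0811

1.0811


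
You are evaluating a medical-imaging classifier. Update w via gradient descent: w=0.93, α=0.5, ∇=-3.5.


w_new = w - α·∇
= 0.93 - 0.5·-3.5
= 0.93 + 1.75
= 2.68

2.68


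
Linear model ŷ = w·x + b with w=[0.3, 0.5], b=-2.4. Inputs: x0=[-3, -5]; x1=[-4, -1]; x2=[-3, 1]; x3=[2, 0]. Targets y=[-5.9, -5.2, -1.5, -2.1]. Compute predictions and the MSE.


ŷ0 = (0.3)·(-3) + (0.5)·(-5) - 2.4 = -5.8
ŷ1 = (0.3)·(-4) + (0.5)·(-1) - 2.4 = -4.1
ŷ2 = (0.3)·(-3) + (0.5)·(1) - 2.4 = -2.8
ŷ3 = (0.3)·(2) + (0.5)·(0) - 2.4 = -1.8
errors² = [0.01, 1.21, 1.69, 0.09]
MSE = 3.0000/4 = 0.75

0.75


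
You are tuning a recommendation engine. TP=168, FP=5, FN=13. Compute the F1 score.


Precision = 168/173 = 0.9711
Recall = 168/181 = 0.9282
F1 = 2·P·R/(P+R) = 2·TP/(2·TP+FP+FN) = 336/(336+5+13) = 336/354 = 0.9492

0.9492


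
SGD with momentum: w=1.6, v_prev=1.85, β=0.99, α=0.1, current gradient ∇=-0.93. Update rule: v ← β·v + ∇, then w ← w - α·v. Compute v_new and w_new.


v_new = 0.99·1.85 - 0.93 = 1.8315 - 0.93 = 0.9015
w_new = 1.6 - 0.1·0.9015 = 1.6 - 0.09015 = 1.50985

v_new=0.9015, w_new=1.50985


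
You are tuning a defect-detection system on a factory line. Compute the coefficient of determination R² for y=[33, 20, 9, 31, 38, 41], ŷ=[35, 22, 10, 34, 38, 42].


ȳ = 28.6667
SS_res = Σ(y-ŷ)² = 19
SS_tot = Σ(y-ȳ)² = 725.33
R² = 1 - SS_res/SS_tot = 1 - 0.0262 = 0.9738

0.9738


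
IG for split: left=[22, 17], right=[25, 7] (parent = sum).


Parent = [47, 24], H_parent = 0.9229
H_left = 0.9881 (n=39), H_right = 0.7579 (n=32)
H_children = (39/71)·0.9881 + (32/71)·0.7579 = 0.8843
IG = 0.9229 - 0.8843 = 0.0386

0.0386


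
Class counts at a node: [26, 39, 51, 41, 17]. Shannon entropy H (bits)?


Probabilities: [26/174, 39/174, 51/174, 41/174, 17/174] ≈ [0.1494, 0.2241, 0.2931, 0.2356, 0.0977]
H = -((26/174)·log₂(26/174) + (39/174)·log₂(39/174) + (51/174)·log₂(51/174) + (41/174)·log₂(41/174) + (17/174)·log₂(17/174))
  = 2.2316 bits

2.2316 bits


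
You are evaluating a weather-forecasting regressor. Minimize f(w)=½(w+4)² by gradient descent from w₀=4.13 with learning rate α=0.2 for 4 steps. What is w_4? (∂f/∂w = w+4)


step 1: grad = 4.13+4 = 8.13; w = 4.13 - 0.2·(8.13) = 2.504
step 2: grad = 2.504+4 = 6.504; w = 2.504 - 0.2·(6.504) = 1.2032
step 3: grad = 1.2032+4 = 5.2032; w = 1.2032 - 0.2·(5.2032) = 0.16256
step 4: grad = 0.16256+4 = 4.16256; w = 0.16256 - 0.2·(4.16256) = -0.669952

-0.669952


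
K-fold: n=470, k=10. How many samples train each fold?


Fold size = 470/10 = 47
Training per fold = 470 - 47 = 423

423


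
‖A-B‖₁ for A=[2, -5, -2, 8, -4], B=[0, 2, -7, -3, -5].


d = |2-0| + |-5-2| + |-2+ 7| + |8+ 3| + |-4+ 5|
  = 2 + 7 + 5 + 11 + 1
  = 26

26


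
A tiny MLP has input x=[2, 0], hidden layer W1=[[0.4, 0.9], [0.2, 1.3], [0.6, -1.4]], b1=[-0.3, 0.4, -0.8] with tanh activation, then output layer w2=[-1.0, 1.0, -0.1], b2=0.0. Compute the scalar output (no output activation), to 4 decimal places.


z1[0] = (0.4)·(2) + (0.9)·(0) - 0.3 = 0.5
z1[1] = (0.2)·(2) + (1.3)·(0) + 0.4 = 0.8
z1[2] = (0.6)·(2) + (-1.4)·(0) - 0.8 = 0.4
h = tanh(z1) = [0.4621, 0.664, 0.3799]
output = (-1.0)·(0.4621) + (1.0)·(0.664) + (-0.1)·(0.3799) + 0.0 = 0.1639

0.1639


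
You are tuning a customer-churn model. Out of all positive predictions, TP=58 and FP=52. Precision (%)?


Precision = TP/(TP+FP)
= 58/(58+52)
= 58/110 = 52.73%

52.73%


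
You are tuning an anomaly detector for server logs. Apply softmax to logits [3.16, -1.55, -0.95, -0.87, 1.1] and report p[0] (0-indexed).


Exponentials: e^3.16=23.5706, e^-1.55=0.2122, e^-0.95=0.3867, e^-0.87=0.419, e^1.1=3.0042
Sum = 27.5927
Softmax = [0.8542, 0.0077, 0.014, 0.0152, 0.1089]
p[0] = 23.5706/27.5927 = 0.8542

0.8542


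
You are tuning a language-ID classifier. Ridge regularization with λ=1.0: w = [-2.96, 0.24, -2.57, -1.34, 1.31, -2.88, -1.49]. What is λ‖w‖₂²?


‖w‖₂² = (-2.96)² + (0.24)² + (-2.57)² + (-1.34)² + (1.31)² + (-2.88)² + (-1.49)²
     = 8.7616 + 0.0576 + 6.6049 + 1.7956 + 1.7161 + 8.2944 + 2.2201
     = 29.4503
λ·‖w‖₂² = 1.0·29.4503 = 29.4503

29.4503


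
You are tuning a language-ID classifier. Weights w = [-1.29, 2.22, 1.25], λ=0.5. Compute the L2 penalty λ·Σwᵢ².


‖w‖₂² = (-1.29)² + (2.22)² + (1.25)²
     = 1.6641 + 4.9284 + 1.5625
     = 8.155
λ·‖w‖₂² = 0.5·8.155 = 4.0775

4.0775


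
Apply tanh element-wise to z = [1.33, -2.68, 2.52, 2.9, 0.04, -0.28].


tanh(1.33) = 0.8692
tanh(-2.68) = -0.9906
tanh(2.52) = 0.9871
tanh(2.9) = 0.994
tanh(0.04) = 0.04
tanh(-0.28) = -0.2729
result = [0.8692, -0.9906, 0.9871, 0.994, 0.04, -0.2729]

[0.8692, -0.9906, 0.9871, 0.994, 0.04, -0.2729]


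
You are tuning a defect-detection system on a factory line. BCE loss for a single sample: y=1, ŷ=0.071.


BCE = -[y·ln(p) + (1-y)·ln(1-p)]
= -1·ln(0.071) - 0
= -ln(0.071) = 2.6451

2.6451


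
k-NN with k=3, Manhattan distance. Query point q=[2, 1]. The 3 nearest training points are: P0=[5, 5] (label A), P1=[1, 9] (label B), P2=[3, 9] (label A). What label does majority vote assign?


d(q,P0) = 7  (label A)
d(q,P1) = 9  (label B)
d(q,P2) = 9  (label A)
Votes: A=2, B=1
Majority → A

A


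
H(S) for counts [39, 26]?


Probabilities: [39/65, 26/65] ≈ [0.6, 0.4]
H = -((39/65)·log₂(39/65) + (26/65)·log₂(26/65))
  = 0.971 bits

0.971 bits


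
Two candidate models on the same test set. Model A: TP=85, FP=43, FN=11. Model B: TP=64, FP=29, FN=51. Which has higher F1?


Model A: P=85/128=0.6641, R=85/96=0.8854, F1=2PR/(P+R)=2TP/(2TP+FP+FN)=170/224=0.7589
Model B: P=64/93=0.6882, R=64/115=0.5565, F1=2PR/(P+R)=2TP/(2TP+FP+FN)=128/208=0.6154
0.7589 > 0.6154 → Model A

Model A


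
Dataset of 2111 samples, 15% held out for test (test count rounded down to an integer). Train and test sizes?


Test = ⌊2111·15/100⌋ = 316
Train = 2111 - 316 = 1795

Train: 1795, Test: 316


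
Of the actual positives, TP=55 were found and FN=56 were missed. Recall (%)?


Recall = TP/(TP+FN)
= 55/(55+56)
= 55/111 = 49.55%

49.55%


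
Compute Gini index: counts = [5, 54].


Probabilities: [5/59, 54/59] ≈ [0.0847, 0.9153]
Σpᵢ² = (25 + 2916)/59² = 2941/3481
Gini = 1 - Σpᵢ² = 1 - 2941/3481 = 0.1551

0.1551


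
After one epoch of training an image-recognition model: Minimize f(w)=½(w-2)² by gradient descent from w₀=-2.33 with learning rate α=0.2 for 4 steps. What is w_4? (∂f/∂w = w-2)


step 1: grad = -2.33-2 = -4.33; w = -2.33 - 0.2·(-4.33) = -1.464
step 2: grad = -1.464-2 = -3.464; w = -1.464 - 0.2·(-3.464) = -0.7712
step 3: grad = -0.7712-2 = -2.7712; w = -0.7712 - 0.2·(-2.7712) = -0.21696
step 4: grad = -0.21696-2 = -2.21696; w = -0.21696 - 0.2·(-2.21696) = 0.226432

0.226432


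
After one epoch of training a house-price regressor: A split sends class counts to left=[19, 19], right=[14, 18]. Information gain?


Parent = [33, 37], H_parent = 0.9976
H_left = 1 (n=38), H_right = 0.9887 (n=32)
H_children = (38/70)·1 + (32/70)·0.9887 = 0.9948
IG = 0.9976 - 0.9948 = 0.0028

0.0028


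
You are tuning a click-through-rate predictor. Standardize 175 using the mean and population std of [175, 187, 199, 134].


μ = 173.75, σ = 24.4681
z = (175 - 173.75)/24.4681 = 0.0511

0.0511


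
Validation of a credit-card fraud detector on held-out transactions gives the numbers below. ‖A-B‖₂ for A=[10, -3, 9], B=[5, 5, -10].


d = √((10-5)² + (-3-5)² + (9+ 10)²)
  = √(25 + 64 + 361)
  = √450 = 21.2132

21.2132


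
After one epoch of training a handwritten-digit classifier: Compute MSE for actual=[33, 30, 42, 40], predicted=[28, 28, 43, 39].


Squared errors: (33-28)²=25, (30-28)²=4, (42-43)²=1, (40-39)²=1
Sum = 31
MSE = 31/4 = 31/4

31/4


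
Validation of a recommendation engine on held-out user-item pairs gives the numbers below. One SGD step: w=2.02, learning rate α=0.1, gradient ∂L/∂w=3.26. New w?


w_new = w - α·∇
= 2.02 - 0.1·3.26
= 2.02 - 0.326
= 1.694

1.694


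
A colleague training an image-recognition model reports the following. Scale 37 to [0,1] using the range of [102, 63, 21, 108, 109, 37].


min=21, max=109
(37-21)/(109-21) = 16/88 = 0.1818

0.1818


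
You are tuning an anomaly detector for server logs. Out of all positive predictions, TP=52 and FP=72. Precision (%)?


Precision = TP/(TP+FP)
= 52/(52+72)
= 52/124 = 41.94%

41.94%


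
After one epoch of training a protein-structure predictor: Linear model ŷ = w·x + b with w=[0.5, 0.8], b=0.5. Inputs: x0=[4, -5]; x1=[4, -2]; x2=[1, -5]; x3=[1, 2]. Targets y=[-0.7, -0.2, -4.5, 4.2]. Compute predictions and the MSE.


ŷ0 = (0.5)·(4) + (0.8)·(-5) + 0.5 = -1.5
ŷ1 = (0.5)·(4) + (0.8)·(-2) + 0.5 = 0.9
ŷ2 = (0.5)·(1) + (0.8)·(-5) + 0.5 = -3.0
ŷ3 = (0.5)·(1) + (0.8)·(2) + 0.5 = 2.6
errors² = [0.64, 1.21, 2.25, 2.56]
MSE = 6.6600/4 = 1.665

1.665


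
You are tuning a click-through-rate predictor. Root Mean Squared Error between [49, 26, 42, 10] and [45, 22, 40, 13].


MSE = 45/4 = 11.25
RMSE = √(45/4) = 3.3541

3.3541


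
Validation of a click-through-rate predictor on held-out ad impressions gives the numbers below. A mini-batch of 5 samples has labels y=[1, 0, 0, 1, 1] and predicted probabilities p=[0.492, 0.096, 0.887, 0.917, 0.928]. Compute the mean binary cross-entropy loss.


L[0] = -ln(0.492) = 0.7093
L[1] = -ln(1-0.096) = -ln(0.904) = 0.1009
L[2] = -ln(1-0.887) = -ln(0.113) = 2.1804
L[3] = -ln(0.917) = 0.0866
L[4] = -ln(0.928) = 0.0747
mean = (0.7093 + 0.1009 + 2.1804 + 0.0866 + 0.0747)/5 = 0.6304

0.6304


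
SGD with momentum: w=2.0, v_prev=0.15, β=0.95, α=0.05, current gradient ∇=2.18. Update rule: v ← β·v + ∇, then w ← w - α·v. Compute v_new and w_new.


v_new = 0.95·0.15 + 2.18 = 0.1425 + 2.18 = 2.3225
w_new = 2.0 - 0.05·2.3225 = 2.0 - 0.116125 = 1.883875

v_new=2.3225, w_new=1.883875


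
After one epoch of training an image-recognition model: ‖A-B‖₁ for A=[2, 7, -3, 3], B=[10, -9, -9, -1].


d = |2-10| + |7+ 9| + |-3+ 9| + |3+ 1|
  = 8 + 16 + 6 + 4
  = 34

34


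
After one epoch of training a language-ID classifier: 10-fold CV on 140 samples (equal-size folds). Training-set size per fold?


Fold size = 140/10 = 14
Training per fold = 140 - 14 = 126

126


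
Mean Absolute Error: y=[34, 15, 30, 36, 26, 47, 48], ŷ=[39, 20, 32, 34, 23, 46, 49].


Absolute errors: |34-39|=5, |15-20|=5, |30-32|=2, |36-34|=2, |26-23|=3, |47-46|=1, |48-49|=1
Sum = 19
MAE = 19/7 = 19/7

19/7


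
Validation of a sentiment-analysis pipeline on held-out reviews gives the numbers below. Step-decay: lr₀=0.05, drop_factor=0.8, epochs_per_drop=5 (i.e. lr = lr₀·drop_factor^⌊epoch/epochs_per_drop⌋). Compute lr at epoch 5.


n_drops = ⌊5/5⌋ = 1
lr = 0.05·0.8^1 = 0.05·0.8 = 0.04

0.04


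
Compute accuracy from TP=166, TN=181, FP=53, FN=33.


Accuracy = (TP+TN)/(TP+TN+FP+FN)
= (166+181)/(433)
= 347/433 = 80.14%

80.14%


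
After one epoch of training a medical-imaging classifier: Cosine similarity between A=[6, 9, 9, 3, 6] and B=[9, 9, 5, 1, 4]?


A·B = 6·9 + 9·9 + 9·5 + 3·1 + 6·4 = 207
‖A‖ = √243 = 15.5885, ‖B‖ = √204 = 14.2829
cos = 207/(√243·√204) = 207/√49572 = 0.9297

0.9297


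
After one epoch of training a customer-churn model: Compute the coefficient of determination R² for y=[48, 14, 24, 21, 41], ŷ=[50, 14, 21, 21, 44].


ȳ = 29.6
SS_res = Σ(y-ŷ)² = 22
SS_tot = Σ(y-ȳ)² = 817.2
R² = 1 - SS_res/SS_tot = 1 - 0.0269 = 0.9731

0.9731


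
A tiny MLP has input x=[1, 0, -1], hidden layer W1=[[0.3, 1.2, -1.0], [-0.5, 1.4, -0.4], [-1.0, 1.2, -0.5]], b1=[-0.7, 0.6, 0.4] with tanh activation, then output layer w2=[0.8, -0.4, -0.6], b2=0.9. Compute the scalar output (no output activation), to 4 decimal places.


z1[0] = (0.3)·(1) + (1.2)·(0) + (-1.0)·(-1) - 0.7 = 0.6
z1[1] = (-0.5)·(1) + (1.4)·(0) + (-0.4)·(-1) + 0.6 = 0.5
z1[2] = (-1.0)·(1) + (1.2)·(0) + (-0.5)·(-1) + 0.4 = -0.1
h = tanh(z1) = [0.537, 0.4621, -0.0997]
output = (0.8)·(0.537) + (-0.4)·(0.4621) + (-0.6)·(-0.0997) + 0.9 = 1.2046

1.2046


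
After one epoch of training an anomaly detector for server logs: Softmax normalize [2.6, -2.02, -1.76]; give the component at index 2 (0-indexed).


Exponentials: e^2.6=13.4637, e^-2.02=0.1327, e^-1.76=0.172
Sum = 13.7684
Softmax = [0.9779, 0.0096, 0.0125]
p[2] = 0.172/13.7684 = 0.0125

0.0125


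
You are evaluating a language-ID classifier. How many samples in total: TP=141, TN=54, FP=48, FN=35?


Total = TP + TN + FP + FN
= 141 + 54 + 48 + 35
= 278
(Predicted positive: 189, predicted negative: 89)

278


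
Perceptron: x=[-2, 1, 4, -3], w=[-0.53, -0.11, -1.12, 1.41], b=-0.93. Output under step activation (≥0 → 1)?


z = (-2)·(-0.53) + (1)·(-0.11) + (4)·(-1.12) + (-3)·(1.41) - 0.93
  = -8.69
step(z) = 0 (z<0)

0


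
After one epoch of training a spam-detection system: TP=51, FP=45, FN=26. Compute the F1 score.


Precision = 51/96 = 0.5312
Recall = 51/77 = 0.6623
F1 = 2·P·R/(P+R) = 2·TP/(2·TP+FP+FN) = 102/(102+45+26) = 102/173 = 0.5896

0.5896


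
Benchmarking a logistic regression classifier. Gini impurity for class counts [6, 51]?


Probabilities: [6/57, 51/57] ≈ [0.1053, 0.8947]
Σpᵢ² = (36 + 2601)/57² = 2637/3249
Gini = 1 - Σpᵢ² = 1 - 2637/3249 = 0.1884

0.1884


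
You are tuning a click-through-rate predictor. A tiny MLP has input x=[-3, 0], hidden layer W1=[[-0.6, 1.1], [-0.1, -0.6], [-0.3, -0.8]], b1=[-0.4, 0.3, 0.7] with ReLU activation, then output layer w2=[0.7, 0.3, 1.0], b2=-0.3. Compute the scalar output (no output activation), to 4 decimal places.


z1[0] = (-0.6)·(-3) + (1.1)·(0) - 0.4 = 1.4
z1[1] = (-0.1)·(-3) + (-0.6)·(0) + 0.3 = 0.6
z1[2] = (-0.3)·(-3) + (-0.8)·(0) + 0.7 = 1.6
h = ReLU(z1) = [1.4, 0.6, 1.6]
output = (0.7)·(1.4) + (0.3)·(0.6) + (1.0)·(1.6) - 0.3 = 2.46

2.46


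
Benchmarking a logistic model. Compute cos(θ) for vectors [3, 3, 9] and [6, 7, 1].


A·B = 3·6 + 3·7 + 9·1 = 48
‖A‖ = √99 = 9.9499, ‖B‖ = √86 = 9.2736
cos = 48/(√99·√86) = 48/√8514 = 0.5202

0.5202


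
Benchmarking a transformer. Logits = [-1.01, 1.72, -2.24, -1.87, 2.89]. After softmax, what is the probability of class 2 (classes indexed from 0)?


Exponentials: e^-1.01=0.3642, e^1.72=5.5845, e^-2.24=0.1065, e^-1.87=0.1541, e^2.89=17.9933
Sum = 24.2026
Softmax = [0.015, 0.2307, 0.0044, 0.0064, 0.7434]
p[2] = 0.1065/24.2026 = 0.0044

0.0044


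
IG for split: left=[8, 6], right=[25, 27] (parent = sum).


Parent = [33, 33], H_parent = 1
H_left = 0.9852 (n=14), H_right = 0.9989 (n=52)
H_children = (14/66)·0.9852 + (52/66)·0.9989 = 0.996
IG = 1 - 0.996 = 0.004

0.004


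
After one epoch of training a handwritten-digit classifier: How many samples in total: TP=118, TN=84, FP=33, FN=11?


Total = TP + TN + FP + FN
= 118 + 84 + 33 + 11
= 246
(Predicted positive: 151, predicted negative: 95)

246


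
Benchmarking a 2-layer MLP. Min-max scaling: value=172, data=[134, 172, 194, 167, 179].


min=134, max=194
(172-134)/(194-134) = 38/60 = 0.6333

0.6333


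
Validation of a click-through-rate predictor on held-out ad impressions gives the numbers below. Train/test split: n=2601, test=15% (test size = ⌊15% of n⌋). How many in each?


Test = ⌊2601·15/100⌋ = 390
Train = 2601 - 390 = 2211

Train: 2211, Test: 390


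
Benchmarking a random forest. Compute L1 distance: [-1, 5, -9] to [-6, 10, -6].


d = |-1+ 6| + |5-10| + |-9+ 6|
  = 5 + 5 + 3
  = 13

13


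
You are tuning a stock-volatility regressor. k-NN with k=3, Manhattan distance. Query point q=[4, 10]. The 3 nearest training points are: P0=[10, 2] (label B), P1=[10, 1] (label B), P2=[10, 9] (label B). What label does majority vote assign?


d(q,P0) = 14  (label B)
d(q,P1) = 15  (label B)
d(q,P2) = 7  (label B)
Votes: A=0, B=3
Majority → B

B


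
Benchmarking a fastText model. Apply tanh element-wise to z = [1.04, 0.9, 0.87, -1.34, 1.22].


tanh(1.04) = 0.7779
tanh(0.9) = 0.7163
tanh(0.87) = 0.7014
tanh(-1.34) = -0.8717
tanh(1.22) = 0.8397
result = [0.7779, 0.7163, 0.7014, -0.8717, 0.8397]

[0.7779, 0.7163, 0.7014, -0.8717, 0.8397]


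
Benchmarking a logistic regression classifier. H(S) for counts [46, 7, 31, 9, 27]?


Probabilities: [46/120, 7/120, 31/120, 9/120, 27/120] ≈ [0.3833, 0.0583, 0.2583, 0.075, 0.225]
H = -((46/120)·log₂(46/120) + (7/120)·log₂(7/120) + (31/120)·log₂(31/120) + (9/120)·log₂(9/120) + (27/120)·log₂(27/120))
  = 2.0383 bits

2.0383 bits


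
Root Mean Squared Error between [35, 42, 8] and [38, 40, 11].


MSE = 22/3 = 7.3333
RMSE = √(22/3) = 2.708

2.708


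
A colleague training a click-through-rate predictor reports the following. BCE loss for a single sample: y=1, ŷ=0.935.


BCE = -[y·ln(p) + (1-y)·ln(1-p)]
= -1·ln(0.935) - 0
= -ln(0.935) = 0.0672

0.0672


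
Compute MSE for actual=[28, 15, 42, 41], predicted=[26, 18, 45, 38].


Squared errors: (28-26)²=4, (15-18)²=9, (42-45)²=9, (41-38)²=9
Sum = 31
MSE = 31/4 = 31/4

31/4


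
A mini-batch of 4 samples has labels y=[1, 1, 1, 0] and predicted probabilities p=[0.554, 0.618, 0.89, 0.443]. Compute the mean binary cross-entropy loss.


L[0] = -ln(0.554) = 0.5906
L[1] = -ln(0.618) = 0.4813
L[2] = -ln(0.89) = 0.1165
L[3] = -ln(1-0.443) = -ln(0.557) = 0.5852
mean = (0.5906 + 0.4813 + 0.1165 + 0.5852)/4 = 0.4434

0.4434


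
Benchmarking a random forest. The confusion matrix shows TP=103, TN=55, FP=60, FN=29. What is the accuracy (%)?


Accuracy = (TP+TN)/(TP+TN+FP+FN)
= (103+55)/(247)
= 158/247 = 63.97%

63.97%


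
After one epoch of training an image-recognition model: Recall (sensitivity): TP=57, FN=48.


Recall = TP/(TP+FN)
= 57/(57+48)
= 57/105 = 54.29%

54.29%


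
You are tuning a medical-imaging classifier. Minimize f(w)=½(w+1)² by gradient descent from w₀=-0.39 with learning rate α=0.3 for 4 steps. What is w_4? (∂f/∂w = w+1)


step 1: grad = -0.39+1 = 0.61; w = -0.39 - 0.3·(0.61) = -0.573
step 2: grad = -0.573+1 = 0.427; w = -0.573 - 0.3·(0.427) = -0.7011
step 3: grad = -0.7011+1 = 0.2989; w = -0.7011 - 0.3·(0.2989) = -0.79077
step 4: grad = -0.79077+1 = 0.20923; w = -0.79077 - 0.3·(0.20923) = -0.853539

-0.853539


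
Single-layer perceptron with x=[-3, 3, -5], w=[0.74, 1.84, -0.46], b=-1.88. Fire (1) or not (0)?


z = (-3)·(0.74) + (3)·(1.84) + (-5)·(-0.46) - 1.88
  = 3.72
step(z) = 1 (z≥0)

1


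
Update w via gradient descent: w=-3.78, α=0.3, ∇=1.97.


w_new = w - α·∇
= -3.78 - 0.3·1.97
= -3.78 - 0.591
= -4.371

-4.371


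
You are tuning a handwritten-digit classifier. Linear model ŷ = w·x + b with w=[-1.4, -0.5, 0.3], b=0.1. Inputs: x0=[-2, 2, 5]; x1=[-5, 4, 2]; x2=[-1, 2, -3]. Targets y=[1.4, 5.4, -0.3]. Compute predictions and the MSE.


ŷ0 = (-1.4)·(-2) + (-0.5)·(2) + (0.3)·(5) + 0.1 = 3.4
ŷ1 = (-1.4)·(-5) + (-0.5)·(4) + (0.3)·(2) + 0.1 = 5.7
ŷ2 = (-1.4)·(-1) + (-0.5)·(2) + (0.3)·(-3) + 0.1 = -0.4
errors² = [4.0, 0.09, 0.01]
MSE = 4.1000/3 = 1.3667

1.3667


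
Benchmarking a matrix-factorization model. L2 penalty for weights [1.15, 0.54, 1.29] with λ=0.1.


‖w‖₂² = (1.15)² + (0.54)² + (1.29)²
     = 1.3225 + 0.2916 + 1.6641
     = 3.2782
λ·‖w‖₂² = 0.1·3.2782 = 0.32782

0.32782


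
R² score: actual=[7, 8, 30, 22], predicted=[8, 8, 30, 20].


ȳ = 16.75
SS_res = Σ(y-ŷ)² = 5
SS_tot = Σ(y-ȳ)² = 374.75
R² = 1 - SS_res/SS_tot = 1 - 0.0133 = 0.9867

0.9867


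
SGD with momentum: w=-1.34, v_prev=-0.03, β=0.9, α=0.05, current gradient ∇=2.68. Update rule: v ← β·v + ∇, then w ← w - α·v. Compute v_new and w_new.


v_new = 0.9·-0.03 + 2.68 = -0.027 + 2.68 = 2.653
w_new = -1.34 - 0.05·2.653 = -1.34 - 0.13265 = -1.47265

v_new=2.653, w_new=-1.47265


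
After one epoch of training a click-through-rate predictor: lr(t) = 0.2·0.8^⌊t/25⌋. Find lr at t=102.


n_drops = ⌊102/25⌋ = 4
lr = 0.2·0.8^4 = 0.2·0.4096 = 0.08192

0.08192


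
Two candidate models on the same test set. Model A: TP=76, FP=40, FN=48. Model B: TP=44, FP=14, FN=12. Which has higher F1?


Model A: P=76/116=0.6552, R=76/124=0.6129, F1=2PR/(P+R)=2TP/(2TP+FP+FN)=152/240=0.6333
Model B: P=44/58=0.7586, R=44/56=0.7857, F1=2PR/(P+R)=2TP/(2TP+FP+FN)=88/114=0.7719
0.6333 < 0.7719 → Model B

Model B


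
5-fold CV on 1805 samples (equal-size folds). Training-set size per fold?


Fold size = 1805/5 = 361
Training per fold = 1805 - 361 = 1444

1444


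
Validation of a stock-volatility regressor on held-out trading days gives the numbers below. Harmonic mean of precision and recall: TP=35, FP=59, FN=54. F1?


Precision = 35/94 = 0.3723
Recall = 35/89 = 0.3933
F1 = 2·P·R/(P+R) = 2·TP/(2·TP+FP+FN) = 70/(70+59+54) = 70/183 = 0.3825

0.3825


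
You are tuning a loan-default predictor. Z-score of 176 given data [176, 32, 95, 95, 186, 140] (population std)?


μ = 120.6667, σ = 53.0461
z = (176 - 120.6667)/53.0461 = 1.0431

1.0431


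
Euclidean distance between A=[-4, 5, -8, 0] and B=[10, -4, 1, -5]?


d = √((-4-10)² + (5+ 4)² + (-8-1)² + (0+ 5)²)
  = √(196 + 81 + 81 + 25)
  = √383 = 19.5704

19.5704


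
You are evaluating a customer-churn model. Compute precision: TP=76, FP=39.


Precision = TP/(TP+FP)
= 76/(76+39)
= 76/115 = 66.09%

66.09%


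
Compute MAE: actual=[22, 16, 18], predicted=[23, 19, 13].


Absolute errors: |22-23|=1, |16-19|=3, |18-13|=5
Sum = 9
MAE = 9/3 = 3

3


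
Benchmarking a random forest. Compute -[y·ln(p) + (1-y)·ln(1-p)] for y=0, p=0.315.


BCE = -[y·ln(p) + (1-y)·ln(1-p)]
= -0 - 1·ln(1-0.315)
= -ln(0.685) = 0.3783

0.3783


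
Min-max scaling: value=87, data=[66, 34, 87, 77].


min=34, max=87
(87-34)/(87-34) = 53/53 = 1.0

1.0


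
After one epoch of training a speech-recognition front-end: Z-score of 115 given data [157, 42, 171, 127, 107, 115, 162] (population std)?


μ = 125.8571, σ = 41.0937
z = (115 - 125.8571)/41.0937 = -0.2642

-0.2642


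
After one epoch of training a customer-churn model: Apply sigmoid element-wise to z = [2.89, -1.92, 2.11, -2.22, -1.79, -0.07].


σ(2.89) = 1/(1+e^-2.89) = 0.9473
σ(-1.92) = 1/(1+e^1.92) = 0.1279
σ(2.11) = 1/(1+e^-2.11) = 0.8919
σ(-2.22) = 1/(1+e^2.22) = 0.098
σ(-1.79) = 1/(1+e^1.79) = 0.1431
σ(-0.07) = 1/(1+e^0.07) = 0.4825
result = [0.9473, 0.1279, 0.8919, 0.098, 0.1431, 0.4825]

[0.9473, 0.1279, 0.8919, 0.098, 0.1431, 0.4825]


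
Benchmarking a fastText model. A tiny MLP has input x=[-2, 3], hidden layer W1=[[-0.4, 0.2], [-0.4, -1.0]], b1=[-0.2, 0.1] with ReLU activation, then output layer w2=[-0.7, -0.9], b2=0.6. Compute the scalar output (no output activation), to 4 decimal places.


z1[0] = (-0.4)·(-2) + (0.2)·(3) - 0.2 = 1.2
z1[1] = (-0.4)·(-2) + (-1.0)·(3) + 0.1 = -2.1
h = ReLU(z1) = [1.2, 0.0]
output = (-0.7)·(1.2) + (-0.9)·(0.0) + 0.6 = -0.24

-0.24


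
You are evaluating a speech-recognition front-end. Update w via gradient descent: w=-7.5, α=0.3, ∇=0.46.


w_new = w - α·∇
= -7.5 - 0.3·0.46
= -7.5 - 0.138
= -7.638

-7.638


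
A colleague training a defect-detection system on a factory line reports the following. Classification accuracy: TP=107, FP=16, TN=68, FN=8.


Accuracy = (TP+TN)/(TP+TN+FP+FN)
= (107+68)/(199)
= 175/199 = 87.94%

87.94%


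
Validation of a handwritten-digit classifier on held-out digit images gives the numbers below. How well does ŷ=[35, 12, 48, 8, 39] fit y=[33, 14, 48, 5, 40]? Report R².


ȳ = 28
SS_res = Σ(y-ŷ)² = 18
SS_tot = Σ(y-ȳ)² = 1294
R² = 1 - SS_res/SS_tot = 1 - 0.0139 = 0.9861

0.9861


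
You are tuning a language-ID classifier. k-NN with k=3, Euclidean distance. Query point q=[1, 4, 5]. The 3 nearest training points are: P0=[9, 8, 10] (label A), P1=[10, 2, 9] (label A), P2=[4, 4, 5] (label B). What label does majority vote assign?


d(q,P0) = 10.247  (label A)
d(q,P1) = 10.0499  (label A)
d(q,P2) = 3.0  (label B)
Votes: A=2, B=1
Majority → A

A


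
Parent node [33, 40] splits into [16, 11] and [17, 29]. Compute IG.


Parent = [33, 40], H_parent = 0.9934
H_left = 0.9751 (n=27), H_right = 0.9503 (n=46)
H_children = (27/73)·0.9751 + (46/73)·0.9503 = 0.9595
IG = 0.9934 - 0.9595 = 0.0339

0.0339


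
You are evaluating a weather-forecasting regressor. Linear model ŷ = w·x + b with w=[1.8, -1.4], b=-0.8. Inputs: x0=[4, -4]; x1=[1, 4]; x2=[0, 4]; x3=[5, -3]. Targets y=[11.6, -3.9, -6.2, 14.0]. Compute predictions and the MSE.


ŷ0 = (1.8)·(4) + (-1.4)·(-4) - 0.8 = 12.0
ŷ1 = (1.8)·(1) + (-1.4)·(4) - 0.8 = -4.6
ŷ2 = (1.8)·(0) + (-1.4)·(4) - 0.8 = -6.4
ŷ3 = (1.8)·(5) + (-1.4)·(-3) - 0.8 = 12.4
errors² = [0.16, 0.49, 0.04, 2.56]
MSE = 3.2500/4 = 0.8125

0.8125


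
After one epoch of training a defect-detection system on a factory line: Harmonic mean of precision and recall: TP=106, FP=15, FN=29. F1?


Precision = 106/121 = 0.876
Recall = 106/135 = 0.7852
F1 = 2·P·R/(P+R) = 2·TP/(2·TP+FP+FN) = 212/(212+15+29) = 212/256 = 0.8281

0.8281


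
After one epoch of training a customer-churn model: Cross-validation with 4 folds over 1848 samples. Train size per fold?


Fold size = 1848/4 = 462
Training per fold = 1848 - 462 = 1386

1386


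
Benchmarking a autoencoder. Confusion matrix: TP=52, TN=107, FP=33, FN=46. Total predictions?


Total = TP + TN + FP + FN
= 52 + 107 + 33 + 46
= 238
(Predicted positive: 85, predicted negative: 153)

238


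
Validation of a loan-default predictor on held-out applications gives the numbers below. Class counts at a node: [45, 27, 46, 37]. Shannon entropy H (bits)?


Probabilities: [45/155, 27/155, 46/155, 37/155] ≈ [0.2903, 0.1742, 0.2968, 0.2387]
H = -((45/155)·log₂(45/155) + (27/155)·log₂(27/155) + (46/155)·log₂(46/155) + (37/155)·log₂(37/155))
  = 1.9706 bits

1.9706 bits
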